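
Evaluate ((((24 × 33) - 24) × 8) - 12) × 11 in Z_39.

21

24 × 33 = 792 ≡ 12 (mod 39)
12 - 24 = -12 ≡ 27 (mod 39)
27 × 8 = 216 ≡ 21 (mod 39)
21 - 12 = 9
9 × 11 = 99 ≡ 21 (mod 39)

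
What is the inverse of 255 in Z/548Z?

447

548 = 2×255 + 38
255 = 6×38 + 27
38 = 1×27 + 11
27 = 2×11 + 5
11 = 2×5 + 1
5 = 5×1 + 0
gcd(255, 548) = 1, so the inverse exists.
Bézout: 1 = 47×548 − 101×255.
So 255⁻¹ ≡ −101 ≡ 447 (mod 548).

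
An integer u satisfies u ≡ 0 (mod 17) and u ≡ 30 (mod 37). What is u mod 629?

17⁻¹ mod 37: 17·24 ≡ 1 (mod 37), so 17⁻¹ ≡ 24.
u = 0 + 17·((30 − 0)·24 mod 37) = 0 + 17·17 = 289.

289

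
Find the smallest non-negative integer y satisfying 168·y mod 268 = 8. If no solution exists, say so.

16

gcd(168, 268) = 4, and 4 | 8, so solutions exist.
Divide through by 4: 42·y = 2 (mod 67).
42⁻¹ ≡ 8 (mod 67).
y ≡ 8·2 ≡ 16 (mod 67).
The smallest non-negative solution is y = 16.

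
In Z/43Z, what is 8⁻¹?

Apply the Euclidean algorithm and back-substitute:
43 = 5*8 + 3
8 = 2*3 + 2
3 = 1*2 + 1
2 = 2*1 + 0
gcd(8, 43) = 1, so the inverse exists.
Back-substitute for 1:
1 = 1*3 − 1*2
  = −1*8 + 3*3
  = 3*43 − 16*8
So 8⁻¹ ≡ −16 ≡ 27 (mod 43).

27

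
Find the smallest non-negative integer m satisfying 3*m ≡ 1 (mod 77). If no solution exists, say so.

gcd(3, 77) = 1, so a unique solution mod 77 exists.
3⁻¹ ≡ 26 (mod 77).
m ≡ 26*1 ≡ 26 (mod 77).

26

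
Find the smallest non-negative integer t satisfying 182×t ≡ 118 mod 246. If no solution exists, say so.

gcd(182, 246) = 2, and 2 | 118, so solutions exist.
Divide through by 2: 91×t = 59 (mod 123).
91⁻¹ ≡ 73 (mod 123).
t ≡ 73×59 ≡ 2 (mod 123).
The smallest non-negative solution is t = 2.

2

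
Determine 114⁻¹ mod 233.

233 = 2·114 + 5
114 = 22·5 + 4
5 = 1·4 + 1
4 = 4·1 + 0
gcd(114, 233) = 1, so the inverse exists.
Bézout: 1 = 23·233 − 47·114.
So 114⁻¹ ≡ −47 ≡ 186 (mod 233).

186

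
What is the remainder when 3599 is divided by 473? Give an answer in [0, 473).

3599 = 7*473 + 288, so 3599 ≡ 288 (mod 473).

288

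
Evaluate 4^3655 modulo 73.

4^1 ≡ 4 (mod 73)
4^2 ≡ 4^2 = 16 (mod 73)
4^4 ≡ 16^2 = 256 ≡ 37 (mod 73)
4^8 ≡ 37^2 = 1369 ≡ 55 (mod 73)
4^16 ≡ 55^2 = 3025 ≡ 32 (mod 73)
4^32 ≡ 32^2 = 1024 ≡ 2 (mod 73)
4^64 ≡ 2^2 = 4 (mod 73)
4^128 ≡ 4^2 = 16 (mod 73)
4^256 ≡ 16^2 = 256 ≡ 37 (mod 73)
4^512 ≡ 37^2 = 1369 ≡ 55 (mod 73)
4^1024 ≡ 55^2 = 3025 ≡ 32 (mod 73)
4^2048 ≡ 32^2 = 1024 ≡ 2 (mod 73)
4^3655 = 4^2048 · 4^1024 · 4^512 · 4^64 · 4^4 · 4^2 · 4^1 ≡ 2 · 32 · 55 · 4 · 37 · 16 · 4 (mod 73).
Accumulate the product:
2 · 32 = 64
64 · 55 = 3520 ≡ 16
16 · 4 = 64
64 · 37 = 2368 ≡ 32
32 · 16 = 512 ≡ 1
1 · 4 = 4

4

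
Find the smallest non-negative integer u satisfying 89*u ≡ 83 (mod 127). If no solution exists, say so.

68

gcd(89, 127) = 1, so a unique solution mod 127 exists.
89⁻¹ ≡ 10 (mod 127).
u ≡ 10*83 ≡ 68 (mod 127).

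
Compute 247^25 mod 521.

By square-and-multiply:
25 in binary is 11001, i.e. 25 = 16 + 8 + 1.
247^1 ≡ 247 (mod 521)
247^2 ≡ 247^2 = 61009 ≡ 52 (mod 521)
247^4 ≡ 52^2 = 2704 ≡ 99 (mod 521)
247^8 ≡ 99^2 = 9801 ≡ 423 (mod 521)
247^16 ≡ 423^2 = 178929 ≡ 226 (mod 521)
247^25 = 247^16 · 247^8 · 247^1 ≡ 226 · 423 · 247 (mod 521).
Accumulate the product:
226 · 423 = 95598 ≡ 255
255 · 247 = 62985 ≡ 465

465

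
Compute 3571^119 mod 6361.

3792

By square-and-multiply:
119 in binary is 1110111, i.e. 119 = 64 + 32 + 16 + 4 + 2 + 1.
3571^1 ≡ 3571 (mod 6361)
3571^2 ≡ 3571^2 = 12752041 ≡ 4597 (mod 6361)
3571^4 ≡ 4597^2 = 21132409 ≡ 1167 (mod 6361)
3571^8 ≡ 1167^2 = 1361889 ≡ 635 (mod 6361)
3571^16 ≡ 635^2 = 403225 ≡ 2482 (mod 6361)
3571^32 ≡ 2482^2 = 6160324 ≡ 2876 (mod 6361)
3571^64 ≡ 2876^2 = 8271376 ≡ 2076 (mod 6361)
3571^119 = 3571^64 × 3571^32 × 3571^16 × 3571^4 × 3571^2 × 3571^1 ≡ 2076 × 2876 × 2482 × 1167 × 4597 × 3571 (mod 6361).
Accumulate the product:
2076 × 2876 = 5970576 ≡ 3958
3958 × 2482 = 9823756 ≡ 2372
2372 × 1167 = 2768124 ≡ 1089
1089 × 4597 = 5006133 ≡ 26
26 × 3571 = 92846 ≡ 3792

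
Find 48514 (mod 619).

48514 = 78*619 + 232, so 48514 ≡ 232 (mod 619).

232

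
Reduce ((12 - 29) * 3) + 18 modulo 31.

12 - 29 = -17 ≡ 14 (mod 31)
14 * 3 = 42 ≡ 11 (mod 31)
11 + 18 = 29

29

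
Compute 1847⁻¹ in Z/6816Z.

5255

6816 = 3×1847 + 1275
1847 = 1×1275 + 572
1275 = 2×572 + 131
572 = 4×131 + 48
131 = 2×48 + 35
48 = 1×35 + 13
35 = 2×13 + 9
13 = 1×9 + 4
9 = 2×4 + 1
4 = 4×1 + 0
gcd(1847, 6816) = 1, so the inverse exists.
Bézout: 1 = 423×6816 − 1561×1847.
So 1847⁻¹ ≡ −1561 ≡ 5255 (mod 6816).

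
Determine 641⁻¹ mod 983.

480

By the extended Euclidean algorithm:
983 = 1·641 + 342
641 = 1·342 + 299
342 = 1·299 + 43
299 = 6·43 + 41
43 = 1·41 + 2
41 = 20·2 + 1
2 = 2·1 + 0
gcd(641, 983) = 1, so the inverse exists.
Bézout: 1 = −313·983 + 480·641.
So 641⁻¹ ≡ 480 (mod 983).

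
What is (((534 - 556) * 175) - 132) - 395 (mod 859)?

777

534 - 556 = -22 ≡ 837 (mod 859)
837 * 175 = 146475 ≡ 445 (mod 859)
445 - 132 = 313
313 - 395 = -82 ≡ 777 (mod 859)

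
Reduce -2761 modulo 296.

-2761 = -10*296 + 199, so -2761 ≡ 199 (mod 296).

199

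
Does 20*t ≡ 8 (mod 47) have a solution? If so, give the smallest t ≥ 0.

38

gcd(20, 47) = 1, so a unique solution mod 47 exists.
20⁻¹ ≡ 40 (mod 47).
t ≡ 40*8 ≡ 38 (mod 47).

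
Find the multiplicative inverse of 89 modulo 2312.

1169

Run the extended Euclidean algorithm:
2312 = 25*89 + 87
89 = 1*87 + 2
87 = 43*2 + 1
2 = 2*1 + 0
gcd(89, 2312) = 1, so the inverse exists.
Back-substitute for 1:
1 = 1*87 − 43*2
  = −43*89 + 44*87
  = 44*2312 − 1143*89
So 89⁻¹ ≡ −1143 ≡ 1169 (mod 2312).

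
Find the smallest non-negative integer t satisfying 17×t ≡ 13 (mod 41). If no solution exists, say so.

gcd(17, 41) = 1, so a unique solution mod 41 exists.
17⁻¹ ≡ 29 (mod 41).
t ≡ 29×13 ≡ 8 (mod 41).

8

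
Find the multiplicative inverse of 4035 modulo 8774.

6917

8774 = 2*4035 + 704
4035 = 5*704 + 515
704 = 1*515 + 189
515 = 2*189 + 137
189 = 1*137 + 52
137 = 2*52 + 33
52 = 1*33 + 19
33 = 1*19 + 14
19 = 1*14 + 5
14 = 2*5 + 4
5 = 1*4 + 1
4 = 4*1 + 0
gcd(4035, 8774) = 1, so the inverse exists.
Bézout: 1 = 854*8774 − 1857*4035.
So 4035⁻¹ ≡ −1857 ≡ 6917 (mod 8774).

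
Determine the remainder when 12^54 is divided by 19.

By square-and-multiply:
54 in binary is 110110, i.e. 54 = 32 + 16 + 4 + 2.
12^1 ≡ 12 (mod 19)
12^2 ≡ 12^2 = 144 ≡ 11 (mod 19)
12^4 ≡ 11^2 = 121 ≡ 7 (mod 19)
12^8 ≡ 7^2 = 49 ≡ 11 (mod 19)
12^16 ≡ 11^2 = 121 ≡ 7 (mod 19)
12^32 ≡ 7^2 = 49 ≡ 11 (mod 19)
12^54 = 12^32 × 12^16 × 12^4 × 12^2 ≡ 11 × 7 × 7 × 11 (mod 19).
Accumulate the product:
11 × 7 = 77 ≡ 1
1 × 7 = 7
7 × 11 = 77 ≡ 1

1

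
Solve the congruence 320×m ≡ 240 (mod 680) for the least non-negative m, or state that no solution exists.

gcd(320, 680) = 40, and 40 | 240, so solutions exist.
Divide through by 40: 8×m ≡ 6 (mod 17).
8⁻¹ ≡ 15 (mod 17).
m ≡ 15×6 ≡ 5 (mod 17).
The smallest non-negative solution is m = 5.

5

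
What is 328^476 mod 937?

781

476 in binary is 111011100, i.e. 476 = 256 + 128 + 64 + 16 + 8 + 4.
328^1 ≡ 328 (mod 937)
328^2 ≡ 328^2 = 107584 ≡ 766 (mod 937)
328^4 ≡ 766^2 = 586756 ≡ 194 (mod 937)
328^8 ≡ 194^2 = 37636 ≡ 156 (mod 937)
328^16 ≡ 156^2 = 24336 ≡ 911 (mod 937)
328^32 ≡ 911^2 = 829921 ≡ 676 (mod 937)
328^64 ≡ 676^2 = 456976 ≡ 657 (mod 937)
328^128 ≡ 657^2 = 431649 ≡ 629 (mod 937)
328^256 ≡ 629^2 = 395641 ≡ 227 (mod 937)
328^476 = 328^256 × 328^128 × 328^64 × 328^16 × 328^8 × 328^4 ≡ 227 × 629 × 657 × 911 × 156 × 194 (mod 937).
Accumulate the product:
227 × 629 = 142783 ≡ 359
359 × 657 = 235863 ≡ 676
676 × 911 = 615836 ≡ 227
227 × 156 = 35412 ≡ 743
743 × 194 = 144142 ≡ 781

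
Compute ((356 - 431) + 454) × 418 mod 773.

356 - 431 = -75 ≡ 698 (mod 773)
698 + 454 = 1152 ≡ 379 (mod 773)
379 × 418 = 158422 ≡ 730 (mod 773)

730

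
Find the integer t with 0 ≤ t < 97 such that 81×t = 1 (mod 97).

6

By the extended Euclidean algorithm:
97 = 1*81 + 16
81 = 5*16 + 1
16 = 16*1 + 0
gcd(81, 97) = 1, so the inverse exists.
Back-substitute for 1:
1 = 1*81 − 5*16
  = −5*97 + 6*81
So 81⁻¹ ≡ 6 (mod 97).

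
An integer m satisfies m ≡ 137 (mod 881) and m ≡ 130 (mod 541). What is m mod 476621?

881⁻¹ mod 541: 881×253 ≡ 1 (mod 541), so 881⁻¹ ≡ 253.
m = 137 + 881×((130 − 137)×253 mod 541) = 137 + 881×393 = 346370.

346370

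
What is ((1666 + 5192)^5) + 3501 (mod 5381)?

1666 + 5192 = 6858 ≡ 1477 (mod 5381)
(1477)^5 ≡ 3445 (mod 5381)
3445 + 3501 = 6946 ≡ 1565 (mod 5381)

1565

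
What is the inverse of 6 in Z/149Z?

25

149 = 24×6 + 5
6 = 1×5 + 1
5 = 5×1 + 0
gcd(6, 149) = 1, so the inverse exists.
Bézout: 1 = −1×149 + 25×6.
So 6⁻¹ ≡ 25 (mod 149).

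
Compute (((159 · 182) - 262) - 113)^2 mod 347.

83

159 · 182 = 28938 ≡ 137 (mod 347)
137 - 262 = -125 ≡ 222 (mod 347)
222 - 113 = 109
(109)^2 ≡ 83 (mod 347)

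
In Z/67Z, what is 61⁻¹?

Apply the Euclidean algorithm and back-substitute:
67 = 1×61 + 6
61 = 10×6 + 1
6 = 6×1 + 0
gcd(61, 67) = 1, so the inverse exists.
Bézout: 1 = −10×67 + 11×61.
So 61⁻¹ ≡ 11 (mod 67).

11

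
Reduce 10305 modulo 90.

10305 = 114×90 + 45, so 10305 ≡ 45 (mod 90).

45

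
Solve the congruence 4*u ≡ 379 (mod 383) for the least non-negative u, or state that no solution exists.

382

gcd(4, 383) = 1, so a unique solution mod 383 exists.
4⁻¹ ≡ 96 (mod 383).
u ≡ 96*379 ≡ 382 (mod 383).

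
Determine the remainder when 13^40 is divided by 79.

13

By square-and-multiply:
13^1 ≡ 13 (mod 79)
13^2 ≡ 13^2 = 169 ≡ 11 (mod 79)
13^4 ≡ 11^2 = 121 ≡ 42 (mod 79)
13^8 ≡ 42^2 = 1764 ≡ 26 (mod 79)
13^16 ≡ 26^2 = 676 ≡ 44 (mod 79)
13^32 ≡ 44^2 = 1936 ≡ 40 (mod 79)
13^40 = 13^32 × 13^8 ≡ 40 × 26 (mod 79).
40 × 26 = 1040 ≡ 13 (mod 79).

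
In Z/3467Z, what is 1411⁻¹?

3467 = 2×1411 + 645
1411 = 2×645 + 121
645 = 5×121 + 40
121 = 3×40 + 1
40 = 40×1 + 0
gcd(1411, 3467) = 1, so the inverse exists.
Back-substitute for 1:
1 = 1×121 − 3×40
  = −3×645 + 16×121
  = 16×1411 − 35×645
  = −35×3467 + 86×1411
So 1411⁻¹ ≡ 86 (mod 3467).

86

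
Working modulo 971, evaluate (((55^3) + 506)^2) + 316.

970

(55)^3 ≡ 334 (mod 971)
334 + 506 = 840
(840)^2 ≡ 654 (mod 971)
654 + 316 = 970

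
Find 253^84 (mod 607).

Using repeated squaring:
253^1 ≡ 253 (mod 607)
253^2 ≡ 253^2 = 64009 ≡ 274 (mod 607)
253^4 ≡ 274^2 = 75076 ≡ 415 (mod 607)
253^8 ≡ 415^2 = 172225 ≡ 444 (mod 607)
253^16 ≡ 444^2 = 197136 ≡ 468 (mod 607)
253^32 ≡ 468^2 = 219024 ≡ 504 (mod 607)
253^64 ≡ 504^2 = 254016 ≡ 290 (mod 607)
253^84 = 253^64 * 253^16 * 253^4 ≡ 290 * 468 * 415 (mod 607).
Accumulate the product:
290 * 468 = 135720 ≡ 359
359 * 415 = 148985 ≡ 270

270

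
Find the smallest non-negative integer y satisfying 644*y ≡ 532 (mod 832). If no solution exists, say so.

37

gcd(644, 832) = 4, and 4 | 532, so solutions exist.
Divide through by 4: 161*y = 133 (mod 208).
161⁻¹ ≡ 177 (mod 208).
y ≡ 177*133 ≡ 37 (mod 208).
The smallest non-negative solution is y = 37.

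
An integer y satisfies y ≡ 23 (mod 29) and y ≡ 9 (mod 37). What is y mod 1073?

29⁻¹ mod 37: 29·23 ≡ 1 (mod 37), so 29⁻¹ ≡ 23.
y = 23 + 29·((9 − 23)·23 mod 37) = 23 + 29·11 = 342.
Check: 342 mod 29 = 23, 342 mod 37 = 9. ✓

342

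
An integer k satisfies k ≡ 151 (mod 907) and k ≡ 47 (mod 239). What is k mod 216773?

907⁻¹ mod 239: 907·39 ≡ 1 (mod 239), so 907⁻¹ ≡ 39.
k = 151 + 907·((47 − 151)·39 mod 239) = 151 + 907·7 = 6500.

6500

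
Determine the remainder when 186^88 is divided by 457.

68

By square-and-multiply:
88 in binary is 1011000, i.e. 88 = 64 + 16 + 8.
186^1 ≡ 186 (mod 457)
186^2 ≡ 186^2 = 34596 ≡ 321 (mod 457)
186^4 ≡ 321^2 = 103041 ≡ 216 (mod 457)
186^8 ≡ 216^2 = 46656 ≡ 42 (mod 457)
186^16 ≡ 42^2 = 1764 ≡ 393 (mod 457)
186^32 ≡ 393^2 = 154449 ≡ 440 (mod 457)
186^64 ≡ 440^2 = 193600 ≡ 289 (mod 457)
186^88 = 186^64 * 186^16 * 186^8 ≡ 289 * 393 * 42 (mod 457).
Accumulate the product:
289 * 393 = 113577 ≡ 241
241 * 42 = 10122 ≡ 68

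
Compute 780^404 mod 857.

135

Using repeated squaring:
404 in binary is 110010100, i.e. 404 = 256 + 128 + 16 + 4.
780^1 ≡ 780 (mod 857)
780^2 ≡ 780^2 = 608400 ≡ 787 (mod 857)
780^4 ≡ 787^2 = 619369 ≡ 615 (mod 857)
780^8 ≡ 615^2 = 378225 ≡ 288 (mod 857)
780^16 ≡ 288^2 = 82944 ≡ 672 (mod 857)
780^32 ≡ 672^2 = 451584 ≡ 802 (mod 857)
780^64 ≡ 802^2 = 643204 ≡ 454 (mod 857)
780^128 ≡ 454^2 = 206116 ≡ 436 (mod 857)
780^256 ≡ 436^2 = 190096 ≡ 699 (mod 857)
780^404 = 780^256 * 780^128 * 780^16 * 780^4 ≡ 699 * 436 * 672 * 615 (mod 857).
Accumulate the product:
699 * 436 = 304764 ≡ 529
529 * 672 = 355488 ≡ 690
690 * 615 = 424350 ≡ 135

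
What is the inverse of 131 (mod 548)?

548 = 4*131 + 24
131 = 5*24 + 11
24 = 2*11 + 2
11 = 5*2 + 1
2 = 2*1 + 0
gcd(131, 548) = 1, so the inverse exists.
Back-substitute for 1:
1 = 1*11 − 5*2
  = −5*24 + 11*11
  = 11*131 − 60*24
  = −60*548 + 251*131
So 131⁻¹ ≡ 251 (mod 548).

251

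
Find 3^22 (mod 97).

43

By square-and-multiply:
22 in binary is 10110, i.e. 22 = 16 + 4 + 2.
3^1 ≡ 3 (mod 97)
3^2 ≡ 3^2 = 9 (mod 97)
3^4 ≡ 9^2 = 81 (mod 97)
3^8 ≡ 81^2 = 6561 ≡ 62 (mod 97)
3^16 ≡ 62^2 = 3844 ≡ 61 (mod 97)
3^22 = 3^16 × 3^4 × 3^2 ≡ 61 × 81 × 9 (mod 97).
Accumulate the product:
61 × 81 = 4941 ≡ 91
91 × 9 = 819 ≡ 43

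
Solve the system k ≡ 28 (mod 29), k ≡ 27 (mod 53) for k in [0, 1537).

29⁻¹ mod 53: 29*11 ≡ 1 (mod 53), so 29⁻¹ ≡ 11.
k = 28 + 29*((27 − 28)*11 mod 53) = 28 + 29*42 = 1246.
Check: 1246 mod 29 = 28, 1246 mod 53 = 27. ✓

1246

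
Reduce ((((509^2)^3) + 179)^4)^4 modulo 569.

476

(509)^2 ≡ 186 (mod 569)
(186)^3 ≡ 35 (mod 569)
35 + 179 = 214
(214)^4 ≡ 499 (mod 569)
(499)^4 ≡ 476 (mod 569)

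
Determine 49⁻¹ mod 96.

49

96 = 1×49 + 47
49 = 1×47 + 2
47 = 23×2 + 1
2 = 2×1 + 0
gcd(49, 96) = 1, so the inverse exists.
Back-substitute for 1:
1 = 1×47 − 23×2
  = −23×49 + 24×47
  = 24×96 − 47×49
So 49⁻¹ ≡ −47 ≡ 49 (mod 96).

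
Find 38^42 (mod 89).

Compute successive squares:
42 in binary is 101010, i.e. 42 = 32 + 8 + 2.
38^1 ≡ 38 (mod 89)
38^2 ≡ 38^2 = 1444 ≡ 20 (mod 89)
38^4 ≡ 20^2 = 400 ≡ 44 (mod 89)
38^8 ≡ 44^2 = 1936 ≡ 67 (mod 89)
38^16 ≡ 67^2 = 4489 ≡ 39 (mod 89)
38^32 ≡ 39^2 = 1521 ≡ 8 (mod 89)
38^42 = 38^32 * 38^8 * 38^2 ≡ 8 * 67 * 20 (mod 89).
Accumulate the product:
8 * 67 = 536 ≡ 2
2 * 20 = 40

40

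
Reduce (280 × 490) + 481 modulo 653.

280 × 490 = 137200 ≡ 70 (mod 653)
70 + 481 = 551

551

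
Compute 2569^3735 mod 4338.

2233

By square-and-multiply:
2569^1 ≡ 2569 (mod 4338)
2569^2 ≡ 2569^2 = 6599761 ≡ 1663 (mod 4338)
2569^4 ≡ 1663^2 = 2765569 ≡ 2263 (mod 4338)
2569^8 ≡ 2263^2 = 5121169 ≡ 2329 (mod 4338)
2569^16 ≡ 2329^2 = 5424241 ≡ 1741 (mod 4338)
2569^32 ≡ 1741^2 = 3031081 ≡ 3157 (mod 4338)
2569^64 ≡ 3157^2 = 9966649 ≡ 2263 (mod 4338)
2569^128 ≡ 2263^2 = 5121169 ≡ 2329 (mod 4338)
2569^256 ≡ 2329^2 = 5424241 ≡ 1741 (mod 4338)
2569^512 ≡ 1741^2 = 3031081 ≡ 3157 (mod 4338)
2569^1024 ≡ 3157^2 = 9966649 ≡ 2263 (mod 4338)
2569^2048 ≡ 2263^2 = 5121169 ≡ 2329 (mod 4338)
2569^3735 = 2569^2048 · 2569^1024 · 2569^512 · 2569^128 · 2569^16 · 2569^4 · 2569^2 · 2569^1 ≡ 2329 · 2263 · 3157 · 2329 · 1741 · 2263 · 1663 · 2569 (mod 4338).
Accumulate the product:
2329 · 2263 = 5270527 ≡ 4195
4195 · 3157 = 13243615 ≡ 4039
4039 · 2329 = 9406831 ≡ 2047
2047 · 1741 = 3563827 ≡ 2329
2329 · 2263 = 5270527 ≡ 4195
4195 · 1663 = 6976285 ≡ 781
781 · 2569 = 2006389 ≡ 2233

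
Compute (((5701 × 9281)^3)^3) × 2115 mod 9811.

5701 × 9281 = 52910981 ≡ 258 (mod 9811)
(258)^3 ≡ 4262 (mod 9811)
(4262)^3 ≡ 4529 (mod 9811)
4529 × 2115 = 9578835 ≡ 3299 (mod 9811)

3299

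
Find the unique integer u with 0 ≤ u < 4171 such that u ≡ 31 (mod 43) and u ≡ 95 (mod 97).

289

43⁻¹ mod 97: 43×88 ≡ 1 (mod 97), so 43⁻¹ ≡ 88.
u = 31 + 43×((95 − 31)×88 mod 97) = 31 + 43×6 = 289.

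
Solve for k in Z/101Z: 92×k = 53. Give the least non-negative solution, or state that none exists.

39

gcd(92, 101) = 1, so a unique solution mod 101 exists.
92⁻¹ ≡ 56 (mod 101).
k ≡ 56×53 ≡ 39 (mod 101).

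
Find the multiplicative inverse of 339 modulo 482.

Run the extended Euclidean algorithm:
482 = 1*339 + 143
339 = 2*143 + 53
143 = 2*53 + 37
53 = 1*37 + 16
37 = 2*16 + 5
16 = 3*5 + 1
5 = 5*1 + 0
gcd(339, 482) = 1, so the inverse exists.
Back-substitute for 1:
1 = 1*16 − 3*5
  = −3*37 + 7*16
  = 7*53 − 10*37
  = −10*143 + 27*53
  = 27*339 − 64*143
  = −64*482 + 91*339
So 339⁻¹ ≡ 91 (mod 482).

91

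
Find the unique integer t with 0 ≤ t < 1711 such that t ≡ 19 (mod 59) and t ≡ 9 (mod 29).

59⁻¹ mod 29: 59·1 ≡ 1 (mod 29), so 59⁻¹ ≡ 1.
t = 19 + 59·((9 − 19)·1 mod 29) = 19 + 59·19 = 1140.

1140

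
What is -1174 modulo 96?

74

-1174 = -13×96 + 74, so -1174 ≡ 74 (mod 96).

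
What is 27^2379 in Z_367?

Using repeated squaring:
2379 in binary is 100101001011, i.e. 2379 = 2048 + 256 + 64 + 8 + 2 + 1.
27^1 ≡ 27 (mod 367)
27^2 ≡ 27^2 = 729 ≡ 362 (mod 367)
27^4 ≡ 362^2 = 131044 ≡ 25 (mod 367)
27^8 ≡ 25^2 = 625 ≡ 258 (mod 367)
27^16 ≡ 258^2 = 66564 ≡ 137 (mod 367)
27^32 ≡ 137^2 = 18769 ≡ 52 (mod 367)
27^64 ≡ 52^2 = 2704 ≡ 135 (mod 367)
27^128 ≡ 135^2 = 18225 ≡ 242 (mod 367)
27^256 ≡ 242^2 = 58564 ≡ 211 (mod 367)
27^512 ≡ 211^2 = 44521 ≡ 114 (mod 367)
27^1024 ≡ 114^2 = 12996 ≡ 151 (mod 367)
27^2048 ≡ 151^2 = 22801 ≡ 47 (mod 367)
27^2379 = 27^2048 × 27^256 × 27^64 × 27^8 × 27^2 × 27^1 ≡ 47 × 211 × 135 × 258 × 362 × 27 (mod 367).
Accumulate the product:
47 × 211 = 9917 ≡ 8
8 × 135 = 1080 ≡ 346
346 × 258 = 89268 ≡ 87
87 × 362 = 31494 ≡ 299
299 × 27 = 8073 ≡ 366

366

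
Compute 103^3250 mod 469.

324

Using repeated squaring:
3250 in binary is 110010110010, i.e. 3250 = 2048 + 1024 + 128 + 32 + 16 + 2.
103^1 ≡ 103 (mod 469)
103^2 ≡ 103^2 = 10609 ≡ 291 (mod 469)
103^4 ≡ 291^2 = 84681 ≡ 261 (mod 469)
103^8 ≡ 261^2 = 68121 ≡ 116 (mod 469)
103^16 ≡ 116^2 = 13456 ≡ 324 (mod 469)
103^32 ≡ 324^2 = 104976 ≡ 389 (mod 469)
103^64 ≡ 389^2 = 151321 ≡ 303 (mod 469)
103^128 ≡ 303^2 = 91809 ≡ 354 (mod 469)
103^256 ≡ 354^2 = 125316 ≡ 93 (mod 469)
103^512 ≡ 93^2 = 8649 ≡ 207 (mod 469)
103^1024 ≡ 207^2 = 42849 ≡ 170 (mod 469)
103^2048 ≡ 170^2 = 28900 ≡ 291 (mod 469)
103^3250 = 103^2048 × 103^1024 × 103^128 × 103^32 × 103^16 × 103^2 ≡ 291 × 170 × 354 × 389 × 324 × 291 (mod 469).
Accumulate the product:
291 × 170 = 49470 ≡ 225
225 × 354 = 79650 ≡ 389
389 × 389 = 151321 ≡ 303
303 × 324 = 98172 ≡ 151
151 × 291 = 43941 ≡ 324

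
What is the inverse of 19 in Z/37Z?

2

37 = 1*19 + 18
19 = 1*18 + 1
18 = 18*1 + 0
gcd(19, 37) = 1, so the inverse exists.
Bézout: 1 = −1*37 + 2*19.
So 19⁻¹ ≡ 2 (mod 37).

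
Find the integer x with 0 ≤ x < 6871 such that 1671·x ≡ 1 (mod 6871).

Apply the Euclidean algorithm and back-substitute:
6871 = 4×1671 + 187
1671 = 8×187 + 175
187 = 1×175 + 12
175 = 14×12 + 7
12 = 1×7 + 5
7 = 1×5 + 2
5 = 2×2 + 1
2 = 2×1 + 0
gcd(1671, 6871) = 1, so the inverse exists.
Bézout: 1 = 697×6871 − 2866×1671.
So 1671⁻¹ ≡ −2866 ≡ 4005 (mod 6871).

4005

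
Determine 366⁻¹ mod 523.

513

By the extended Euclidean algorithm:
523 = 1*366 + 157
366 = 2*157 + 52
157 = 3*52 + 1
52 = 52*1 + 0
gcd(366, 523) = 1, so the inverse exists.
Back-substitute for 1:
1 = 1*157 − 3*52
  = −3*366 + 7*157
  = 7*523 − 10*366
So 366⁻¹ ≡ −10 ≡ 513 (mod 523).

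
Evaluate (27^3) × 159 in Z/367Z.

(27)^3 ≡ 232 (mod 367)
232 × 159 = 36888 ≡ 188 (mod 367)

188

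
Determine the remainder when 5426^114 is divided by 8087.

7688

114 in binary is 1110010, i.e. 114 = 64 + 32 + 16 + 2.
5426^1 ≡ 5426 (mod 8087)
5426^2 ≡ 5426^2 = 29441476 ≡ 4796 (mod 8087)
5426^4 ≡ 4796^2 = 23001616 ≡ 2188 (mod 8087)
5426^8 ≡ 2188^2 = 4787344 ≡ 7927 (mod 8087)
5426^16 ≡ 7927^2 = 62837329 ≡ 1339 (mod 8087)
5426^32 ≡ 1339^2 = 1792921 ≡ 5694 (mod 8087)
5426^64 ≡ 5694^2 = 32421636 ≡ 853 (mod 8087)
5426^114 = 5426^64 × 5426^32 × 5426^16 × 5426^2 ≡ 853 × 5694 × 1339 × 4796 (mod 8087).
Accumulate the product:
853 × 5694 = 4856982 ≡ 4782
4782 × 1339 = 6403098 ≡ 6281
6281 × 4796 = 30123676 ≡ 7688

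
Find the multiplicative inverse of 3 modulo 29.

10

Run the extended Euclidean algorithm:
29 = 9*3 + 2
3 = 1*2 + 1
2 = 2*1 + 0
gcd(3, 29) = 1, so the inverse exists.
Bézout: 1 = −1*29 + 10*3.
So 3⁻¹ ≡ 10 (mod 29).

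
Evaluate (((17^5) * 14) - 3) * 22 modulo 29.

(17)^5 ≡ 17 (mod 29)
17 * 14 = 238 ≡ 6 (mod 29)
6 - 3 = 3
3 * 22 = 66 ≡ 8 (mod 29)

8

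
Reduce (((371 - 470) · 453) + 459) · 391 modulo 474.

371 - 470 = -99 ≡ 375 (mod 474)
375 · 453 = 169875 ≡ 183 (mod 474)
183 + 459 = 642 ≡ 168 (mod 474)
168 · 391 = 65688 ≡ 276 (mod 474)

276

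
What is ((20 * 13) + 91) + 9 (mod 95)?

75

20 * 13 = 260 ≡ 70 (mod 95)
70 + 91 = 161 ≡ 66 (mod 95)
66 + 9 = 75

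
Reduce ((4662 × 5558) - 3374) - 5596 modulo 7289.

4662 × 5558 = 25911396 ≡ 6290 (mod 7289)
6290 - 3374 = 2916
2916 - 5596 = -2680 ≡ 4609 (mod 7289)

4609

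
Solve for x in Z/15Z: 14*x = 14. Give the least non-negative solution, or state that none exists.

gcd(14, 15) = 1, so a unique solution mod 15 exists.
14⁻¹ ≡ 14 (mod 15).
x ≡ 14*14 ≡ 1 (mod 15).

1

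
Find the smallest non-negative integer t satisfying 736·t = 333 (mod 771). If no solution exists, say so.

gcd(736, 771) = 1, so a unique solution mod 771 exists.
736⁻¹ ≡ 22 (mod 771).
t ≡ 22·333 ≡ 387 (mod 771).

387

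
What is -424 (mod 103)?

91

-424 = -5×103 + 91, so -424 ≡ 91 (mod 103).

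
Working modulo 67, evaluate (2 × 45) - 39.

51

2 × 45 = 90 ≡ 23 (mod 67)
23 - 39 = -16 ≡ 51 (mod 67)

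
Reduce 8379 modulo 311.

8379 = 26*311 + 293, so 8379 ≡ 293 (mod 311).

293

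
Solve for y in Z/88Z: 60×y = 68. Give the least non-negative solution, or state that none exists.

7

gcd(60, 88) = 4, and 4 | 68, so solutions exist.
Divide through by 4: 15×y = 17 (mod 22).
15⁻¹ ≡ 3 (mod 22).
y ≡ 3×17 ≡ 7 (mod 22).
The smallest non-negative solution is y = 7.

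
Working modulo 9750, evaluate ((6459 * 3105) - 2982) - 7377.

8586

6459 * 3105 = 20055195 ≡ 9195 (mod 9750)
9195 - 2982 = 6213
6213 - 7377 = -1164 ≡ 8586 (mod 9750)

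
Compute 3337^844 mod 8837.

Compute successive squares:
844 in binary is 1101001100, i.e. 844 = 512 + 256 + 64 + 8 + 4.
3337^1 ≡ 3337 (mod 8837)
3337^2 ≡ 3337^2 = 11135569 ≡ 949 (mod 8837)
3337^4 ≡ 949^2 = 900601 ≡ 8064 (mod 8837)
3337^8 ≡ 8064^2 = 65028096 ≡ 5450 (mod 8837)
3337^16 ≡ 5450^2 = 29702500 ≡ 1343 (mod 8837)
3337^32 ≡ 1343^2 = 1803649 ≡ 901 (mod 8837)
3337^64 ≡ 901^2 = 811801 ≡ 7634 (mod 8837)
3337^128 ≡ 7634^2 = 58277956 ≡ 6778 (mod 8837)
3337^256 ≡ 6778^2 = 45941284 ≡ 6558 (mod 8837)
3337^512 ≡ 6558^2 = 43007364 ≡ 6522 (mod 8837)
3337^844 = 3337^512 × 3337^256 × 3337^64 × 3337^8 × 3337^4 ≡ 6522 × 6558 × 7634 × 5450 × 8064 (mod 8837).
Accumulate the product:
6522 × 6558 = 42771276 ≡ 196
196 × 7634 = 1496264 ≡ 2811
2811 × 5450 = 15319950 ≡ 5429
5429 × 8064 = 43779456 ≡ 958

958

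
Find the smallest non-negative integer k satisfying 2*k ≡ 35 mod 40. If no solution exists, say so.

no solution

gcd(2, 40) = 2, and 2 does not divide 35.
So the congruence has no solution.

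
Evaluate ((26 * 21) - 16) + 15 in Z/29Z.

26 * 21 = 546 ≡ 24 (mod 29)
24 - 16 = 8
8 + 15 = 23

23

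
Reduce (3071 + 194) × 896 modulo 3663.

3071 + 194 = 3265
3265 × 896 = 2925440 ≡ 2366 (mod 3663)

2366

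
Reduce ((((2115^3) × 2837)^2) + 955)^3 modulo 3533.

215

(2115)^3 ≡ 2094 (mod 3533)
2094 × 2837 = 5940678 ≡ 1705 (mod 3533)
(1705)^2 ≡ 2899 (mod 3533)
2899 + 955 = 3854 ≡ 321 (mod 3533)
(321)^3 ≡ 215 (mod 3533)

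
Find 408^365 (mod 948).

Using repeated squaring:
365 in binary is 101101101, i.e. 365 = 256 + 64 + 32 + 8 + 4 + 1.
408^1 ≡ 408 (mod 948)
408^2 ≡ 408^2 = 166464 ≡ 564 (mod 948)
408^4 ≡ 564^2 = 318096 ≡ 516 (mod 948)
408^8 ≡ 516^2 = 266256 ≡ 816 (mod 948)
408^16 ≡ 816^2 = 665856 ≡ 360 (mod 948)
408^32 ≡ 360^2 = 129600 ≡ 672 (mod 948)
408^64 ≡ 672^2 = 451584 ≡ 336 (mod 948)
408^128 ≡ 336^2 = 112896 ≡ 84 (mod 948)
408^256 ≡ 84^2 = 7056 ≡ 420 (mod 948)
408^365 = 408^256 · 408^64 · 408^32 · 408^8 · 408^4 · 408^1 ≡ 420 · 336 · 672 · 816 · 516 · 408 (mod 948).
Accumulate the product:
420 · 336 = 141120 ≡ 816
816 · 672 = 548352 ≡ 408
408 · 816 = 332928 ≡ 180
180 · 516 = 92880 ≡ 924
924 · 408 = 376992 ≡ 636

636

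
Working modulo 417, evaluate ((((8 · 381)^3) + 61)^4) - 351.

8 · 381 = 3048 ≡ 129 (mod 417)
(129)^3 ≡ 390 (mod 417)
390 + 61 = 451 ≡ 34 (mod 417)
(34)^4 ≡ 268 (mod 417)
268 - 351 = -83 ≡ 334 (mod 417)

334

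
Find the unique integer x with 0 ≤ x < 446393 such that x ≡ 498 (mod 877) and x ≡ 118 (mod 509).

877⁻¹ mod 509: 877×148 ≡ 1 (mod 509), so 877⁻¹ ≡ 148.
x = 498 + 877×((118 − 498)×148 mod 509) = 498 + 877×259 = 227641.

227641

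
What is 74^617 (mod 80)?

617 in binary is 1001101001, i.e. 617 = 512 + 64 + 32 + 8 + 1.
74^1 ≡ 74 (mod 80)
74^2 ≡ 74^2 = 5476 ≡ 36 (mod 80)
74^4 ≡ 36^2 = 1296 ≡ 16 (mod 80)
74^8 ≡ 16^2 = 256 ≡ 16 (mod 80)
74^16 ≡ 16^2 = 256 ≡ 16 (mod 80)
74^32 ≡ 16^2 = 256 ≡ 16 (mod 80)
74^64 ≡ 16^2 = 256 ≡ 16 (mod 80)
74^128 ≡ 16^2 = 256 ≡ 16 (mod 80)
74^256 ≡ 16^2 = 256 ≡ 16 (mod 80)
74^512 ≡ 16^2 = 256 ≡ 16 (mod 80)
74^617 = 74^512 * 74^64 * 74^32 * 74^8 * 74^1 ≡ 16 * 16 * 16 * 16 * 74 (mod 80).
Accumulate the product:
16 * 16 = 256 ≡ 16
16 * 16 = 256 ≡ 16
16 * 16 = 256 ≡ 16
16 * 74 = 1184 ≡ 64

64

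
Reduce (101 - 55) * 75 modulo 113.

60

101 - 55 = 46
46 * 75 = 3450 ≡ 60 (mod 113)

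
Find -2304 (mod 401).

-2304 = -6×401 + 102, so -2304 ≡ 102 (mod 401).

102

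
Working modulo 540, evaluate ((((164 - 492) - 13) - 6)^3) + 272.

164 - 492 = -328 ≡ 212 (mod 540)
212 - 13 = 199
199 - 6 = 193
(193)^3 ≡ 37 (mod 540)
37 + 272 = 309

309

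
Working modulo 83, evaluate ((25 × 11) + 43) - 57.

12

25 × 11 = 275 ≡ 26 (mod 83)
26 + 43 = 69
69 - 57 = 12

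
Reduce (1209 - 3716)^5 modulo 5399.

2430

1209 - 3716 = -2507 ≡ 2892 (mod 5399)
(2892)^5 ≡ 2430 (mod 5399)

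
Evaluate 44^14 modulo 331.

224

Using repeated squaring:
44^1 ≡ 44 (mod 331)
44^2 ≡ 44^2 = 1936 ≡ 281 (mod 331)
44^4 ≡ 281^2 = 78961 ≡ 183 (mod 331)
44^8 ≡ 183^2 = 33489 ≡ 58 (mod 331)
44^14 = 44^8 * 44^4 * 44^2 ≡ 58 * 183 * 281 (mod 331).
Accumulate the product:
58 * 183 = 10614 ≡ 22
22 * 281 = 6182 ≡ 224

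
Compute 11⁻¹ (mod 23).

23 = 2·11 + 1
11 = 11·1 + 0
gcd(11, 23) = 1, so the inverse exists.
Back-substitute for 1:
1 = 1·23 − 2·11
So 11⁻¹ ≡ −2 ≡ 21 (mod 23).

21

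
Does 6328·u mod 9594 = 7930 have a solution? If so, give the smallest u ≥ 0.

gcd(6328, 9594) = 2, and 2 | 7930, so solutions exist.
Divide through by 2: 3164·u ≡ 3965 (mod 4797).
3164⁻¹ ≡ 47 (mod 4797).
u ≡ 47·3965 ≡ 4069 (mod 4797).
The smallest non-negative solution is u = 4069.

4069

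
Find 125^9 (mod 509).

9 in binary is 1001, i.e. 9 = 8 + 1.
125^1 ≡ 125 (mod 509)
125^2 ≡ 125^2 = 15625 ≡ 355 (mod 509)
125^4 ≡ 355^2 = 126025 ≡ 302 (mod 509)
125^8 ≡ 302^2 = 91204 ≡ 93 (mod 509)
125^9 = 125^8 · 125^1 ≡ 93 · 125 (mod 509).
93 · 125 = 11625 ≡ 427 (mod 509).

427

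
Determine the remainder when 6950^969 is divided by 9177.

969 in binary is 1111001001, i.e. 969 = 512 + 256 + 128 + 64 + 8 + 1.
6950^1 ≡ 6950 (mod 9177)
6950^2 ≡ 6950^2 = 48302500 ≡ 3949 (mod 9177)
6950^4 ≡ 3949^2 = 15594601 ≡ 2878 (mod 9177)
6950^8 ≡ 2878^2 = 8282884 ≡ 5230 (mod 9177)
6950^16 ≡ 5230^2 = 27352900 ≡ 5440 (mod 9177)
6950^32 ≡ 5440^2 = 29593600 ≡ 6952 (mod 9177)
6950^64 ≡ 6952^2 = 48330304 ≡ 4222 (mod 9177)
6950^128 ≡ 4222^2 = 17825284 ≡ 3550 (mod 9177)
6950^256 ≡ 3550^2 = 12602500 ≡ 2479 (mod 9177)
6950^512 ≡ 2479^2 = 6145441 ≡ 6028 (mod 9177)
6950^969 = 6950^512 * 6950^256 * 6950^128 * 6950^64 * 6950^8 * 6950^1 ≡ 6028 * 2479 * 3550 * 4222 * 5230 * 6950 (mod 9177).
Accumulate the product:
6028 * 2479 = 14943412 ≡ 3256
3256 * 3550 = 11558800 ≡ 4957
4957 * 4222 = 20928454 ≡ 4894
4894 * 5230 = 25595620 ≡ 967
967 * 6950 = 6720650 ≡ 3086

3086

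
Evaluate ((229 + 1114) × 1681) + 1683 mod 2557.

229 + 1114 = 1343
1343 × 1681 = 2257583 ≡ 2309 (mod 2557)
2309 + 1683 = 3992 ≡ 1435 (mod 2557)

1435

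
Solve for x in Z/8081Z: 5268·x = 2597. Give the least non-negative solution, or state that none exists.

6276

gcd(5268, 8081) = 1, so a unique solution mod 8081 exists.
5268⁻¹ ≡ 158 (mod 8081).
x ≡ 158·2597 ≡ 6276 (mod 8081).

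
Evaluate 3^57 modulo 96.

3^1 ≡ 3 (mod 96)
3^2 ≡ 3^2 = 9 (mod 96)
3^4 ≡ 9^2 = 81 (mod 96)
3^8 ≡ 81^2 = 6561 ≡ 33 (mod 96)
3^16 ≡ 33^2 = 1089 ≡ 33 (mod 96)
3^32 ≡ 33^2 = 1089 ≡ 33 (mod 96)
3^57 = 3^32 · 3^16 · 3^8 · 3^1 ≡ 33 · 33 · 33 · 3 (mod 96).
Accumulate the product:
33 · 33 = 1089 ≡ 33
33 · 33 = 1089 ≡ 33
33 · 3 = 99 ≡ 3

3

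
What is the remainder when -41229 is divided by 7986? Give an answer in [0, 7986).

6687

-41229 = -6*7986 + 6687, so -41229 ≡ 6687 (mod 7986).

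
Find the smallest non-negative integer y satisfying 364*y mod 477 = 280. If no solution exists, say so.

331

gcd(364, 477) = 1, so a unique solution mod 477 exists.
364⁻¹ ≡ 439 (mod 477).
y ≡ 439*280 ≡ 331 (mod 477).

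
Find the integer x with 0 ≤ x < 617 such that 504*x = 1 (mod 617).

273

Run the extended Euclidean algorithm:
617 = 1·504 + 113
504 = 4·113 + 52
113 = 2·52 + 9
52 = 5·9 + 7
9 = 1·7 + 2
7 = 3·2 + 1
2 = 2·1 + 0
gcd(504, 617) = 1, so the inverse exists.
Back-substitute for 1:
1 = 1·7 − 3·2
  = −3·9 + 4·7
  = 4·52 − 23·9
  = −23·113 + 50·52
  = 50·504 − 223·113
  = −223·617 + 273·504
So 504⁻¹ ≡ 273 (mod 617).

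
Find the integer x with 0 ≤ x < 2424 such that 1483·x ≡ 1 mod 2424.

2424 = 1·1483 + 941
1483 = 1·941 + 542
941 = 1·542 + 399
542 = 1·399 + 143
399 = 2·143 + 113
143 = 1·113 + 30
113 = 3·30 + 23
30 = 1·23 + 7
23 = 3·7 + 2
7 = 3·2 + 1
2 = 2·1 + 0
gcd(1483, 2424) = 1, so the inverse exists.
Back-substitute for 1:
1 = 1·7 − 3·2
  = −3·23 + 10·7
  = 10·30 − 13·23
  = −13·113 + 49·30
  = 49·143 − 62·113
  = −62·399 + 173·143
  = 173·542 − 235·399
  = −235·941 + 408·542
  = 408·1483 − 643·941
  = −643·2424 + 1051·1483
So 1483⁻¹ ≡ 1051 (mod 2424).

1051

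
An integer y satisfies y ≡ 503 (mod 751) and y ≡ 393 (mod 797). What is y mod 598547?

751⁻¹ mod 797: 751×745 ≡ 1 (mod 797), so 751⁻¹ ≡ 745.
y = 503 + 751×((393 − 503)×745 mod 797) = 503 + 751×141 = 106394.

106394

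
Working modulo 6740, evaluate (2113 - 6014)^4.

5261

2113 - 6014 = -3901 ≡ 2839 (mod 6740)
(2839)^4 ≡ 5261 (mod 6740)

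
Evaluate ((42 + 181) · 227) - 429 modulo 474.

42 + 181 = 223
223 · 227 = 50621 ≡ 377 (mod 474)
377 - 429 = -52 ≡ 422 (mod 474)

422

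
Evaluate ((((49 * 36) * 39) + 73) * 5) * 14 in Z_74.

49 * 36 = 1764 ≡ 62 (mod 74)
62 * 39 = 2418 ≡ 50 (mod 74)
50 + 73 = 123 ≡ 49 (mod 74)
49 * 5 = 245 ≡ 23 (mod 74)
23 * 14 = 322 ≡ 26 (mod 74)

26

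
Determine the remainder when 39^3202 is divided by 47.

Compute successive squares:
3202 in binary is 110010000010, i.e. 3202 = 2048 + 1024 + 128 + 2.
39^1 ≡ 39 (mod 47)
39^2 ≡ 39^2 = 1521 ≡ 17 (mod 47)
39^4 ≡ 17^2 = 289 ≡ 7 (mod 47)
39^8 ≡ 7^2 = 49 ≡ 2 (mod 47)
39^16 ≡ 2^2 = 4 (mod 47)
39^32 ≡ 4^2 = 16 (mod 47)
39^64 ≡ 16^2 = 256 ≡ 21 (mod 47)
39^128 ≡ 21^2 = 441 ≡ 18 (mod 47)
39^256 ≡ 18^2 = 324 ≡ 42 (mod 47)
39^512 ≡ 42^2 = 1764 ≡ 25 (mod 47)
39^1024 ≡ 25^2 = 625 ≡ 14 (mod 47)
39^2048 ≡ 14^2 = 196 ≡ 8 (mod 47)
39^3202 = 39^2048 * 39^1024 * 39^128 * 39^2 ≡ 8 * 14 * 18 * 17 (mod 47).
Accumulate the product:
8 * 14 = 112 ≡ 18
18 * 18 = 324 ≡ 42
42 * 17 = 714 ≡ 9

9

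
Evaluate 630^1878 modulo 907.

Compute successive squares:
1878 in binary is 11101010110, i.e. 1878 = 1024 + 512 + 256 + 64 + 16 + 4 + 2.
630^1 ≡ 630 (mod 907)
630^2 ≡ 630^2 = 396900 ≡ 541 (mod 907)
630^4 ≡ 541^2 = 292681 ≡ 627 (mod 907)
630^8 ≡ 627^2 = 393129 ≡ 398 (mod 907)
630^16 ≡ 398^2 = 158404 ≡ 586 (mod 907)
630^32 ≡ 586^2 = 343396 ≡ 550 (mod 907)
630^64 ≡ 550^2 = 302500 ≡ 469 (mod 907)
630^128 ≡ 469^2 = 219961 ≡ 467 (mod 907)
630^256 ≡ 467^2 = 218089 ≡ 409 (mod 907)
630^512 ≡ 409^2 = 167281 ≡ 393 (mod 907)
630^1024 ≡ 393^2 = 154449 ≡ 259 (mod 907)
630^1878 = 630^1024 · 630^512 · 630^256 · 630^64 · 630^16 · 630^4 · 630^2 ≡ 259 · 393 · 409 · 469 · 586 · 627 · 541 (mod 907).
Accumulate the product:
259 · 393 = 101787 ≡ 203
203 · 409 = 83027 ≡ 490
490 · 469 = 229810 ≡ 339
339 · 586 = 198654 ≡ 21
21 · 627 = 13167 ≡ 469
469 · 541 = 253729 ≡ 676

676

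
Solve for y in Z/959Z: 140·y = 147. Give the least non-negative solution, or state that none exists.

gcd(140, 959) = 7, and 7 | 147, so solutions exist.
Divide through by 7: 20·y mod 137 = 21.
20⁻¹ ≡ 48 (mod 137).
y ≡ 48·21 ≡ 49 (mod 137).
The smallest non-negative solution is y = 49.

49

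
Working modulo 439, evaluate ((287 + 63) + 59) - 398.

11

287 + 63 = 350
350 + 59 = 409
409 - 398 = 11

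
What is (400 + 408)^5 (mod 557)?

146

400 + 408 = 808 ≡ 251 (mod 557)
(251)^5 ≡ 146 (mod 557)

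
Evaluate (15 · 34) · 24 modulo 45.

0

15 · 34 = 510 ≡ 15 (mod 45)
15 · 24 = 360 ≡ 0 (mod 45)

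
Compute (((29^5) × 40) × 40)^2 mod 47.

(29)^5 ≡ 20 (mod 47)
20 × 40 = 800 ≡ 1 (mod 47)
1 × 40 = 40
(40)^2 ≡ 2 (mod 47)

2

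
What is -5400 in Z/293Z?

167

-5400 = -19*293 + 167, so -5400 ≡ 167 (mod 293).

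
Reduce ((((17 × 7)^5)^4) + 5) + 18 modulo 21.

9

17 × 7 = 119 ≡ 14 (mod 21)
(14)^5 ≡ 14 (mod 21)
(14)^4 ≡ 7 (mod 21)
7 + 5 = 12
12 + 18 = 30 ≡ 9 (mod 21)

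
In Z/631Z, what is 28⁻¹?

631 = 22×28 + 15
28 = 1×15 + 13
15 = 1×13 + 2
13 = 6×2 + 1
2 = 2×1 + 0
gcd(28, 631) = 1, so the inverse exists.
Bézout: 1 = −13×631 + 293×28.
So 28⁻¹ ≡ 293 (mod 631).

293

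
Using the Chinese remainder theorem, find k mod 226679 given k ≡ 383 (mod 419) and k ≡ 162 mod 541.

151642

419⁻¹ mod 541: 419*439 ≡ 1 (mod 541), so 419⁻¹ ≡ 439.
k = 383 + 419*((162 − 383)*439 mod 541) = 383 + 419*361 = 151642.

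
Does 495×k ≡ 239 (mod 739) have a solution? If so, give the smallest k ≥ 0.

gcd(495, 739) = 1, so a unique solution mod 739 exists.
495⁻¹ ≡ 106 (mod 739).
k ≡ 106×239 ≡ 208 (mod 739).

208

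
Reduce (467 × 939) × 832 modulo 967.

467 × 939 = 438513 ≡ 462 (mod 967)
462 × 832 = 384384 ≡ 485 (mod 967)

485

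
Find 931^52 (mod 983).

187

By square-and-multiply:
52 in binary is 110100, i.e. 52 = 32 + 16 + 4.
931^1 ≡ 931 (mod 983)
931^2 ≡ 931^2 = 866761 ≡ 738 (mod 983)
931^4 ≡ 738^2 = 544644 ≡ 62 (mod 983)
931^8 ≡ 62^2 = 3844 ≡ 895 (mod 983)
931^16 ≡ 895^2 = 801025 ≡ 863 (mod 983)
931^32 ≡ 863^2 = 744769 ≡ 638 (mod 983)
931^52 = 931^32 × 931^16 × 931^4 ≡ 638 × 863 × 62 (mod 983).
Accumulate the product:
638 × 863 = 550594 ≡ 114
114 × 62 = 7068 ≡ 187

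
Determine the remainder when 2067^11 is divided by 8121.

11 in binary is 1011, i.e. 11 = 8 + 2 + 1.
2067^1 ≡ 2067 (mod 8121)
2067^2 ≡ 2067^2 = 4272489 ≡ 843 (mod 8121)
2067^4 ≡ 843^2 = 710649 ≡ 4122 (mod 8121)
2067^8 ≡ 4122^2 = 16990884 ≡ 1752 (mod 8121)
2067^11 = 2067^8 · 2067^2 · 2067^1 ≡ 1752 · 843 · 2067 (mod 8121).
Accumulate the product:
1752 · 843 = 1476936 ≡ 7035
7035 · 2067 = 14541345 ≡ 4755

4755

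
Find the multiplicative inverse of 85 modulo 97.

8

97 = 1*85 + 12
85 = 7*12 + 1
12 = 12*1 + 0
gcd(85, 97) = 1, so the inverse exists.
Bézout: 1 = −7*97 + 8*85.
So 85⁻¹ ≡ 8 (mod 97).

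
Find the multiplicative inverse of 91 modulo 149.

131

Apply the Euclidean algorithm and back-substitute:
149 = 1·91 + 58
91 = 1·58 + 33
58 = 1·33 + 25
33 = 1·25 + 8
25 = 3·8 + 1
8 = 8·1 + 0
gcd(91, 149) = 1, so the inverse exists.
Bézout: 1 = 11·149 − 18·91.
So 91⁻¹ ≡ −18 ≡ 131 (mod 149).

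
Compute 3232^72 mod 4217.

Using repeated squaring:
72 in binary is 1001000, i.e. 72 = 64 + 8.
3232^1 ≡ 3232 (mod 4217)
3232^2 ≡ 3232^2 = 10445824 ≡ 315 (mod 4217)
3232^4 ≡ 315^2 = 99225 ≡ 2234 (mod 4217)
3232^8 ≡ 2234^2 = 4990756 ≡ 2045 (mod 4217)
3232^16 ≡ 2045^2 = 4182025 ≡ 2978 (mod 4217)
3232^32 ≡ 2978^2 = 8868484 ≡ 133 (mod 4217)
3232^64 ≡ 133^2 = 17689 ≡ 821 (mod 4217)
3232^72 = 3232^64 * 3232^8 ≡ 821 * 2045 (mod 4217).
821 * 2045 = 1678945 ≡ 579 (mod 4217).

579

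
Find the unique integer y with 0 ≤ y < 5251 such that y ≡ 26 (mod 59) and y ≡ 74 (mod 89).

59⁻¹ mod 89: 59*86 ≡ 1 (mod 89), so 59⁻¹ ≡ 86.
y = 26 + 59*((74 − 26)*86 mod 89) = 26 + 59*34 = 2032.

2032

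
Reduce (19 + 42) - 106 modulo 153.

108

19 + 42 = 61
61 - 106 = -45 ≡ 108 (mod 153)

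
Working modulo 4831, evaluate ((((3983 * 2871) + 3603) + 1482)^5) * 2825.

1777

3983 * 2871 = 11435193 ≡ 216 (mod 4831)
216 + 3603 = 3819
3819 + 1482 = 5301 ≡ 470 (mod 4831)
(470)^5 ≡ 3691 (mod 4831)
3691 * 2825 = 10427075 ≡ 1777 (mod 4831)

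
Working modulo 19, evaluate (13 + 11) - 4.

1

13 + 11 = 24 ≡ 5 (mod 19)
5 - 4 = 1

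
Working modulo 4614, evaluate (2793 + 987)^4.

2904

2793 + 987 = 3780
(3780)^4 ≡ 2904 (mod 4614)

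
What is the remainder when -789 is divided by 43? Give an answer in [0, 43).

-789 = -19*43 + 28, so -789 ≡ 28 (mod 43).

28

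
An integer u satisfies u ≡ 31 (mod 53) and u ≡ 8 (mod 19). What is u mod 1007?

84

53⁻¹ mod 19: 53·14 ≡ 1 (mod 19), so 53⁻¹ ≡ 14.
u = 31 + 53·((8 − 31)·14 mod 19) = 31 + 53·1 = 84.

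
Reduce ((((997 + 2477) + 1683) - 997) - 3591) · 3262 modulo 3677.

997 + 2477 = 3474
3474 + 1683 = 5157 ≡ 1480 (mod 3677)
1480 - 997 = 483
483 - 3591 = -3108 ≡ 569 (mod 3677)
569 · 3262 = 1856078 ≡ 2870 (mod 3677)

2870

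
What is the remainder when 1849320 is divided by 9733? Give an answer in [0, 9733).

50

1849320 = 190·9733 + 50, so 1849320 ≡ 50 (mod 9733).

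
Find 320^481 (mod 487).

By square-and-multiply:
481 in binary is 111100001, i.e. 481 = 256 + 128 + 64 + 32 + 1.
320^1 ≡ 320 (mod 487)
320^2 ≡ 320^2 = 102400 ≡ 130 (mod 487)
320^4 ≡ 130^2 = 16900 ≡ 342 (mod 487)
320^8 ≡ 342^2 = 116964 ≡ 84 (mod 487)
320^16 ≡ 84^2 = 7056 ≡ 238 (mod 487)
320^32 ≡ 238^2 = 56644 ≡ 152 (mod 487)
320^64 ≡ 152^2 = 23104 ≡ 215 (mod 487)
320^128 ≡ 215^2 = 46225 ≡ 447 (mod 487)
320^256 ≡ 447^2 = 199809 ≡ 139 (mod 487)
320^481 = 320^256 × 320^128 × 320^64 × 320^32 × 320^1 ≡ 139 × 447 × 215 × 152 × 320 (mod 487).
Accumulate the product:
139 × 447 = 62133 ≡ 284
284 × 215 = 61060 ≡ 185
185 × 152 = 28120 ≡ 361
361 × 320 = 115520 ≡ 101

101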